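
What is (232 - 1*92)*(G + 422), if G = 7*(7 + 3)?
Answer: 68880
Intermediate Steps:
G = 70 (G = 7*10 = 70)
(232 - 1*92)*(G + 422) = (232 - 1*92)*(70 + 422) = (232 - 92)*492 = 140*492 = 68880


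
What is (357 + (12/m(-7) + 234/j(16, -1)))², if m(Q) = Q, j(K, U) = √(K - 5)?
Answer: 70719903/539 + 1163916*√11/77 ≈ 1.8134e+5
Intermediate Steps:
j(K, U) = √(-5 + K)
(357 + (12/m(-7) + 234/j(16, -1)))² = (357 + (12/(-7) + 234/(√(-5 + 16))))² = (357 + (12*(-⅐) + 234/(√11)))² = (357 + (-12/7 + 234*(√11/11)))² = (357 + (-12/7 + 234*√11/11))² = (2487/7 + 234*√11/11)²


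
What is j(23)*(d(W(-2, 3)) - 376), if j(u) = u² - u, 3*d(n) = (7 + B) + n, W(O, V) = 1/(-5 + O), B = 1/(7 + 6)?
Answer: -51620602/273 ≈ -1.8909e+5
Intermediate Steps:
B = 1/13 ≈ 0.076923
d(n) = 92/39 + n/3 (d(n) = ((7 + 1/13) + n)/3 = (92/13 + n)/3 = 92/39 + n/3)
j(23)*(d(W(-2, 3)) - 376) = (23*(-1 + 23))*((92/39 + 1/(3*(-5 - 2))) - 376) = (23*22)*((92/39 + (⅓)/(-7)) - 376) = 506*((92/39 + (⅓)*(-⅐)) - 376) = 506*((92/39 - 1/21) - 376) = 506*(631/273 - 376) = 506*(-102017/273) = -51620602/273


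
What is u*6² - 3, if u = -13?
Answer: -471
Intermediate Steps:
u*6² - 3 = -13*6² - 3 = -13*36 - 3 = -468 - 3 = -471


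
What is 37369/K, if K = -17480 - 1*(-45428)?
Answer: 37369/27948 ≈ 1.3371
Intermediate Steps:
K = 27948 (K = -17480 + 45428 = 27948)
37369/K = 37369/27948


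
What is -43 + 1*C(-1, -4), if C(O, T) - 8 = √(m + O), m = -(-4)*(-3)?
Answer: -35 + I*√13 ≈ -35.0 + 3.6056*I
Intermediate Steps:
m = -12 (m = -1*12 = -12)
C(O, T) = 8 + √(-12 + O)
-43 + 1*C(-1, -4) = -43 + 1*(8 + √(-12 - 1)) = -43 + 1*(8 + √(-13)) = -43 + 1*(8 + I*√13) = -43 + (8 + I*√13) = -35 + I*√13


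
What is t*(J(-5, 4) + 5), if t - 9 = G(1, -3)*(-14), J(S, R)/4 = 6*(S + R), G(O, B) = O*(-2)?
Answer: -703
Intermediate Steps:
G(O, B) = -2*O
J(S, R) = 24*R + 24*S (J(S, R) = 4*(6*(S + R)) = 4*(6*(R + S)) = 4*(6*R + 6*S) = 24*R + 24*S)
t = 37 (t = 9 - 2*1*(-14) = 9 - 2*(-14) = 9 + 28 = 37)
t*(J(-5, 4) + 5) = 37*((24*4 + 24*(-5)) + 5) = 37*((96 - 120) + 5) = 37*(-24 + 5) = 37*(-19) = -703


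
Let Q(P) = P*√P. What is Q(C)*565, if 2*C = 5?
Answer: 2825*√10/4 ≈ 2233.4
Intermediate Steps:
C = 5/2 (C = (½)*5 = 5/2 ≈ 2.5000)
Q(P) = P^(3/2)
Q(C)*565 = (5/2)^(3/2)*565 = (5*√10/4)*565 = 2825*√10/4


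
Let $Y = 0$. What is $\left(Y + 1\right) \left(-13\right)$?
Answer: $-13$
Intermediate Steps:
$\left(Y + 1\right) \left(-13\right) = \left(0 + 1\right) \left(-13\right) = 1 \left(-13\right) = -13$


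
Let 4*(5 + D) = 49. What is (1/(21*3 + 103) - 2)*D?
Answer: -9599/664 ≈ -14.456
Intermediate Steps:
D = 29/4 (D = -5 + (¼)*49 = -5 + 49/4 = 29/4 ≈ 7.2500)
(1/(21*3 + 103) - 2)*D = (1/(21*3 + 103) - 2)*(29/4) = (1/(63 + 103) - 2)*(29/4) = (1/166 - 2)*(29/4) = -331/166*29/4 = -9599/664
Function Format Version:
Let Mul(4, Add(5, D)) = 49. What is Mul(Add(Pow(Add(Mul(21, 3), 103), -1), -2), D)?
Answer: Rational(-9599, 664) ≈ -14.456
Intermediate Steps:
D = Rational(29, 4) (D = Add(-5, Mul(Rational(1, 4), 49)) = Add(-5, Rational(49, 4)) = Rational(29, 4) ≈ 7.2500)
Mul(Add(Pow(Add(Mul(21, 3), 103), -1), -2), D) = Mul(Add(Pow(Add(Mul(21, 3), 103), -1), -2), Rational(29, 4)) = Mul(Add(Pow(Add(63, 103), -1), -2), Rational(29, 4)) = Mul(Add(Pow(166, -1), -2), Rational(29, 4)) = Mul(Add(Rational(1, 166), -2), Rational(29, 4)) = Mul(Rational(-331, 166), Rational(29, 4)) = Rational(-9599, 664)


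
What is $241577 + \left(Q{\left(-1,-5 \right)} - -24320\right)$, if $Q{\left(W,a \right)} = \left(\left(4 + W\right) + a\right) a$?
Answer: $265907$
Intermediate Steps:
$Q{\left(W,a \right)} = a \left(4 + W + a\right)$ ($Q{\left(W,a \right)} = \left(4 + W + a\right) a = a \left(4 + W + a\right)$)
$241577 + \left(Q{\left(-1,-5 \right)} - -24320\right) = 241577 - \left(-24320 + 5 \left(4 - 1 - 5\right)\right) = 241577 + \left(\left(-5\right) \left(-2\right) + 24320\right) = 241577 + \left(10 + 24320\right) = 241577 + 24330 = 265907$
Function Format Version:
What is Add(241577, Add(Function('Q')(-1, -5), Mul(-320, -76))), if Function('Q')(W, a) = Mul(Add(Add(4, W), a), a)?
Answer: 265907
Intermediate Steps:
Function('Q')(W, a) = Mul(a, Add(4, W, a)) (Function('Q')(W, a) = Mul(Add(4, W, a), a) = Mul(a, Add(4, W, a)))
Add(241577, Add(Function('Q')(-1, -5), Mul(-320, -76))) = Add(241577, Add(Mul(-5, Add(4, -1, -5)), Mul(-320, -76))) = Add(241577, Add(Mul(-5, -2), 24320)) = Add(241577, Add(10, 24320)) = Add(241577, 24330) = 265907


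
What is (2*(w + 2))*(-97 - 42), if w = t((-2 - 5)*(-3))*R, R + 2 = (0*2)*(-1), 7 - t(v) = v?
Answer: -8340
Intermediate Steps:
t(v) = 7 - v
R = -2 (R = -2 + (0*2)*(-1) = -2 + 0*(-1) = -2 + 0 = -2)
w = 28 (w = (7 - (-2 - 5)*(-3))*(-2) = (7 - (-7)*(-3))*(-2) = (7 - 1*21)*(-2) = (7 - 21)*(-2) = -14*(-2) = 28)
(2*(w + 2))*(-97 - 42) = (2*(28 + 2))*(-97 - 42) = (2*30)*(-139) = 60*(-139) = -8340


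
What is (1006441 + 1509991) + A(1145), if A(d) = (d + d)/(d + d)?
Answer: 2516433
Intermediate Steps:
A(d) = 1 (A(d) = (2*d)/((2*d)) = (2*d)*(1/(2*d)) = 1)
(1006441 + 1509991) + A(1145) = (1006441 + 1509991) + 1 = 2516432 + 1 = 2516433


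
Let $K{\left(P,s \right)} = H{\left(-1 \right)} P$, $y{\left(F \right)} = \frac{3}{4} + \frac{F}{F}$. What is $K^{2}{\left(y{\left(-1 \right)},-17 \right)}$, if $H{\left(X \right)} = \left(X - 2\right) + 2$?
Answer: $\frac{49}{16} \approx 3.0625$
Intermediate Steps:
$H{\left(X \right)} = X$ ($H{\left(X \right)} = \left(-2 + X\right) + 2 = X$)
$y{\left(F \right)} = \frac{7}{4}$ ($y{\left(F \right)} = 3 \cdot \frac{1}{4} + 1 = \frac{3}{4} + 1 = \frac{7}{4}$)
$K{\left(P,s \right)} = - P$
$K^{2}{\left(y{\left(-1 \right)},-17 \right)} = \left(\left(-1\right) \frac{7}{4}\right)^{2} = \left(- \frac{7}{4}\right)^{2} = \frac{49}{16}$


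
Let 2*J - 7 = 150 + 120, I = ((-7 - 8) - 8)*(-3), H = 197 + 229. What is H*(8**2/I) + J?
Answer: 24547/46 ≈ 533.63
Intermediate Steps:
H = 426
I = 69 (I = (-15 - 8)*(-3) = -23*(-3) = 69)
J = 277/2 (J = 7/2 + (150 + 120)/2 = 7/2 + (1/2)*270 = 7/2 + 135 = 277/2 ≈ 138.50)
H*(8**2/I) + J = 426*(8**2/69) + 277/2 = 426*(64*(1/69)) + 277/2 = 426*(64/69) + 277/2 = 9088/23 + 277/2 = 24547/46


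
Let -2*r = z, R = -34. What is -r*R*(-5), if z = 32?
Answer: 2720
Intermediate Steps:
r = -16 (r = -½*32 = -16)
-r*R*(-5) = -(-16*(-34))*(-5) = -544*(-5) = -1*(-2720) = 2720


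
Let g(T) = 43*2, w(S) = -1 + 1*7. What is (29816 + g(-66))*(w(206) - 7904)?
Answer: -236165996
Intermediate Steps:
w(S) = 6 (w(S) = -1 + 7 = 6)
g(T) = 86
(29816 + g(-66))*(w(206) - 7904) = (29816 + 86)*(6 - 7904) = 29902*(-7898) = -236165996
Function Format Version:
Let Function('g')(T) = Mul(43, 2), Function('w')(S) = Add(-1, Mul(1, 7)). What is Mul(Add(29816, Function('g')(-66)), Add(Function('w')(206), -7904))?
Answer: -236165996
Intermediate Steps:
Function('w')(S) = 6 (Function('w')(S) = Add(-1, 7) = 6)
Function('g')(T) = 86
Mul(Add(29816, Function('g')(-66)), Add(Function('w')(206), -7904)) = Mul(Add(29816, 86), Add(6, -7904)) = Mul(29902, -7898) = -236165996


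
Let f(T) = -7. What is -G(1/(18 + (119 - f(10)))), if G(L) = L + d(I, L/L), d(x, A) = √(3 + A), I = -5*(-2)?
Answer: -289/144 ≈ -2.0069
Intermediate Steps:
I = 10
G(L) = 2 + L (G(L) = L + √(3 + L/L) = L + √(3 + 1) = L + √4 = L + 2 = 2 + L)
-G(1/(18 + (119 - f(10)))) = -(2 + 1/(18 + (119 - 1*(-7)))) = -(2 + 1/(18 + (119 + 7))) = -(2 + 1/(18 + 126)) = -(2 + 1/144) = -1*289/144 = -289/144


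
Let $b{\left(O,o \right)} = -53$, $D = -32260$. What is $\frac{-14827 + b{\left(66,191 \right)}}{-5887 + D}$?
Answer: $\frac{14880}{38147} \approx 0.39007$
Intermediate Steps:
$\frac{-14827 + b{\left(66,191 \right)}}{-5887 + D} = \frac{-14827 - 53}{-5887 - 32260} = - \frac{14880}{-38147} = \left(-14880\right) \left(- \frac{1}{38147}\right) = \frac{14880}{38147}$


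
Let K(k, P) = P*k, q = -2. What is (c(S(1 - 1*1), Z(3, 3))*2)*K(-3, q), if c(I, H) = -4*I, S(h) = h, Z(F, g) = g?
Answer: 0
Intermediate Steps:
(c(S(1 - 1*1), Z(3, 3))*2)*K(-3, q) = (-4*(1 - 1*1)*2)*(-2*(-3)) = (-4*(1 - 1)*2)*6 = (-4*0*2)*6 = (0*2)*6 = 0*6 = 0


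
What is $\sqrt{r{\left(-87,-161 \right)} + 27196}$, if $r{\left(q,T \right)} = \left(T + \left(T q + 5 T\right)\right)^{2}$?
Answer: $\sqrt{170094877} \approx 13042.0$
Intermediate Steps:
$r{\left(q,T \right)} = \left(6 T + T q\right)^{2}$ ($r{\left(q,T \right)} = \left(T + \left(5 T + T q\right)\right)^{2} = \left(6 T + T q\right)^{2}$)
$\sqrt{r{\left(-87,-161 \right)} + 27196} = \sqrt{\left(-161\right)^{2} \left(6 - 87\right)^{2} + 27196} = \sqrt{25921 \left(-81\right)^{2} + 27196} = \sqrt{25921 \cdot 6561 + 27196} = \sqrt{170067681 + 27196} = \sqrt{170094877}$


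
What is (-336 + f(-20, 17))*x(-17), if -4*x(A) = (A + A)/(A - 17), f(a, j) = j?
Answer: 319/4 ≈ 79.750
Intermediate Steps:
x(A) = -A/(2*(-17 + A)) (x(A) = -(A + A)/(4*(A - 17)) = -2*A/(4*(-17 + A)) = -A/(2*(-17 + A)))
(-336 + f(-20, 17))*x(-17) = (-336 + 17)*(-1*(-17)/(-34 + 2*(-17))) = -(-319)*(-17)/(-34 - 34) = -(-319)*(-17)/(-68) = -(-319)*(-17)*(-1)/68 = -319*(-1/4) = 319/4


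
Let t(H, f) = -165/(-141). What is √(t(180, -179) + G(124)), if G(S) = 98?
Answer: √219067/47 ≈ 9.9584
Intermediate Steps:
t(H, f) = 55/47 (t(H, f) = -165*(-1/141) = 55/47)
√(t(180, -179) + G(124)) = √(55/47 + 98) = √(4661/47) = √219067/47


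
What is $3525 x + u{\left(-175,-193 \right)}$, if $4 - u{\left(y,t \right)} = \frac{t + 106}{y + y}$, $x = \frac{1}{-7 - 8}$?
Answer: $- \frac{80937}{350} \approx -231.25$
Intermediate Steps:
$x = - \frac{1}{15}$ ($x = \frac{1}{-15} = - \frac{1}{15} \approx -0.066667$)
$u{\left(y,t \right)} = 4 - \frac{106 + t}{2 y}$ ($u{\left(y,t \right)} = 4 - \frac{t + 106}{y + y} = 4 - \frac{106 + t}{2 y}$)
$3525 x + u{\left(-175,-193 \right)} = 3525 \left(- \frac{1}{15}\right) + \frac{-106 - -193 + 8 \left(-175\right)}{2 \left(-175\right)} = -235 + \frac{1}{2} \left(- \frac{1}{175}\right) \left(-106 + 193 - 1400\right) = -235 + \frac{1}{2} \left(- \frac{1}{175}\right) \left(-1313\right) = -235 + \frac{1313}{350} = - \frac{80937}{350}$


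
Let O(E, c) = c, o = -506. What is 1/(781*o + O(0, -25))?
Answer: -1/395211 ≈ -2.5303e-6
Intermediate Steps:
1/(781*o + O(0, -25)) = 1/(781*(-506) - 25) = 1/(-395186 - 25) = 1/(-395211) = -1/395211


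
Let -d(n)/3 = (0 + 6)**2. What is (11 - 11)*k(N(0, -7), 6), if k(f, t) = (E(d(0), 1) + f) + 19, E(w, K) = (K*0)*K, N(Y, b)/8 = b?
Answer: 0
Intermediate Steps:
N(Y, b) = 8*b
d(n) = -108 (d(n) = -3*(0 + 6)**2 = -3*6**2 = -3*36 = -108)
E(w, K) = 0 (E(w, K) = 0*K = 0)
k(f, t) = 19 + f (k(f, t) = (0 + f) + 19 = f + 19 = 19 + f)
(11 - 11)*k(N(0, -7), 6) = (11 - 11)*(19 + 8*(-7)) = 0*(19 - 56) = 0*(-37) = 0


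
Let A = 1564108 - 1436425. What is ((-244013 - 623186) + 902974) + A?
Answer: 163458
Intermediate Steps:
A = 127683
((-244013 - 623186) + 902974) + A = ((-244013 - 623186) + 902974) + 127683 = (-867199 + 902974) + 127683 = 35775 + 127683 = 163458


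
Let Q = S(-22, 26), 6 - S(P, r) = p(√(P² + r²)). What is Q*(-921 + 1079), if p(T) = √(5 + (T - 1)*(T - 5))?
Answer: 948 - 158*√(1170 - 12*√290) ≈ -3961.8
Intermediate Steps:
p(T) = √(5 + (-1 + T)*(-5 + T))
S(P, r) = 6 - √(10 + P² + r² - 6*√(P² + r²)) (S(P, r) = 6 - √(10 + (√(P² + r²))² - 6*√(P² + r²)) = 6 - √(10 + (P² + r²) - 6*√(P² + r²)) = 6 - √(10 + P² + r² - 6*√(P² + r²)))
Q = 6 - √(1170 - 12*√290) (Q = 6 - √(10 + (-22)² + 26² - 6*√((-22)² + 26²)) = 6 - √(10 + 484 + 676 - 6*√(484 + 676)) = 6 - √(10 + 484 + 676 - 12*√290) = 6 - √(1170 - 12*√290) ≈ -25.075)
Q*(-921 + 1079) = (6 - √(1170 - 12*√290))*(-921 + 1079) = (6 - √(1170 - 12*√290))*158 = 948 - 158*√(1170 - 12*√290)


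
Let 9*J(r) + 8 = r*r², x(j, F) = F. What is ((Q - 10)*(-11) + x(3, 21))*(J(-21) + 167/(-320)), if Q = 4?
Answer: -86059907/960 ≈ -89646.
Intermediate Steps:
J(r) = -8/9 + r³/9 (J(r) = -8/9 + (r*r²)/9 = -8/9 + r³/9)
((Q - 10)*(-11) + x(3, 21))*(J(-21) + 167/(-320)) = ((4 - 10)*(-11) + 21)*((-8/9 + (⅑)*(-21)³) + 167/(-320)) = (-6*(-11) + 21)*((-8/9 + (⅑)*(-9261)) + 167*(-1/320)) = (66 + 21)*((-8/9 - 1029) - 167/320) = 87*(-9269/9 - 167/320) = 87*(-2967583/2880) = -86059907/960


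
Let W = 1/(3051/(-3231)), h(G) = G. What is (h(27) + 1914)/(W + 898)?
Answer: 657999/304063 ≈ 2.1640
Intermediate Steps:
W = -359/339 (W = 1/(3051*(-1/3231)) = 1/(-339/359) = -359/339 ≈ -1.0590)
(h(27) + 1914)/(W + 898) = (27 + 1914)/(-359/339 + 898) = 1941/(304063/339) = 1941*(339/304063) = 657999/304063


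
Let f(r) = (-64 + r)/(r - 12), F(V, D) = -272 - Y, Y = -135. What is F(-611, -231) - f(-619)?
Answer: -87130/631 ≈ -138.08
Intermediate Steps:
F(V, D) = -137 (F(V, D) = -272 - 1*(-135) = -272 + 135 = -137)
f(r) = (-64 + r)/(-12 + r)
F(-611, -231) - f(-619) = -137 - (-64 - 619)/(-12 - 619) = -137 - (-683)/(-631) = -137 - (-1)*(-683)/631 = -137 - 1*683/631 = -137 - 683/631 = -87130/631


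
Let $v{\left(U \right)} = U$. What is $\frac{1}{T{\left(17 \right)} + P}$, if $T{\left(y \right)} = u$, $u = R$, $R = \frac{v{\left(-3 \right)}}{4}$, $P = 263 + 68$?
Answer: $\frac{4}{1321} \approx 0.003028$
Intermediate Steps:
$P = 331$
$R = - \frac{3}{4} \approx -0.75$
$u = - \frac{3}{4} \approx -0.75$
$T{\left(y \right)} = - \frac{3}{4}$
$\frac{1}{T{\left(17 \right)} + P} = \frac{1}{- \frac{3}{4} + 331} = \frac{1}{\frac{1321}{4}} = \frac{4}{1321}$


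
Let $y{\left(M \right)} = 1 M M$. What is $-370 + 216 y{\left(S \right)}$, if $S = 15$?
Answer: $48230$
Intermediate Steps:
$y{\left(M \right)} = M^{2}$ ($y{\left(M \right)} = M M = M^{2}$)
$-370 + 216 y{\left(S \right)} = -370 + 216 \cdot 15^{2} = -370 + 216 \cdot 225 = -370 + 48600 = 48230$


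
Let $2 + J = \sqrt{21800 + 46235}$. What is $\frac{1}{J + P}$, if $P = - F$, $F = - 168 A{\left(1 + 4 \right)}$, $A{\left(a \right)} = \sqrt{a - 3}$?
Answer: $\frac{1}{-2 + \sqrt{68035} + 168 \sqrt{2}} \approx 0.0020144$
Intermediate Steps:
$A{\left(a \right)} = \sqrt{-3 + a}$
$F = - 168 \sqrt{2}$ ($F = - 168 \sqrt{-3 + \left(1 + 4\right)} = - 168 \sqrt{-3 + 5} = - 168 \sqrt{2} \approx -237.59$)
$P = 168 \sqrt{2}$ ($P = - \left(-168\right) \sqrt{2} = 168 \sqrt{2} \approx 237.59$)
$J = -2 + \sqrt{68035}$ ($J = -2 + \sqrt{21800 + 46235} = -2 + \sqrt{68035} \approx 258.83$)
$\frac{1}{J + P} = \frac{1}{\left(-2 + \sqrt{68035}\right) + 168 \sqrt{2}} = \frac{1}{-2 + \sqrt{68035} + 168 \sqrt{2}}$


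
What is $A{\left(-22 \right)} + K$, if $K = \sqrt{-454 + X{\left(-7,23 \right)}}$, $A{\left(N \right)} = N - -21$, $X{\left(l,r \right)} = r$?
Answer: $-1 + i \sqrt{431} \approx -1.0 + 20.761 i$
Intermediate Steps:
$A{\left(N \right)} = 21 + N$ ($A{\left(N \right)} = N + 21 = 21 + N$)
$K = i \sqrt{431}$ ($K = \sqrt{-454 + 23} = \sqrt{-431} = i \sqrt{431} \approx 20.761 i$)
$A{\left(-22 \right)} + K = \left(21 - 22\right) + i \sqrt{431} = -1 + i \sqrt{431}$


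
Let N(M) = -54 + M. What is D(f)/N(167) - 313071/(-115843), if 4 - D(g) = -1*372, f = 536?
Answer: 78933991/13090259 ≈ 6.0300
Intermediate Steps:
D(g) = 376 (D(g) = 4 - (-1)*372 = 4 - 1*(-372) = 4 + 372 = 376)
D(f)/N(167) - 313071/(-115843) = 376/(-54 + 167) - 313071/(-115843) = 376/113 - 313071*(-1/115843) = 376*(1/113) + 313071/115843 = 376/113 + 313071/115843 = 78933991/13090259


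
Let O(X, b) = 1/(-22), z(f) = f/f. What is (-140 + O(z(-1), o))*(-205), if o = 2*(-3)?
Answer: 631605/22 ≈ 28709.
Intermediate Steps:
z(f) = 1
o = -6
O(X, b) = -1/22
(-140 + O(z(-1), o))*(-205) = (-140 - 1/22)*(-205) = -3081/22*(-205) = 631605/22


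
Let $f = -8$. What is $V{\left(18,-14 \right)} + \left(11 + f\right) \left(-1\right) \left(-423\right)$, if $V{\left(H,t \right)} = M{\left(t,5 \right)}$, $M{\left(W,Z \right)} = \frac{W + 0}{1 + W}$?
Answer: $\frac{16511}{13} \approx 1270.1$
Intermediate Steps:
$M{\left(W,Z \right)} = \frac{W}{1 + W}$
$V{\left(H,t \right)} = \frac{t}{1 + t}$
$V{\left(18,-14 \right)} + \left(11 + f\right) \left(-1\right) \left(-423\right) = - \frac{14}{1 - 14} + \left(11 - 8\right) \left(-1\right) \left(-423\right) = - \frac{14}{-13} + 3 \left(-1\right) \left(-423\right) = \left(-14\right) \left(- \frac{1}{13}\right) - -1269 = \frac{14}{13} + 1269 = \frac{16511}{13}$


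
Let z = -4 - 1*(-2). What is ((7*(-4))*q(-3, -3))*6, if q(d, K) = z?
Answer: 336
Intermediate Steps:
z = -2 (z = -4 + 2 = -2)
q(d, K) = -2
((7*(-4))*q(-3, -3))*6 = ((7*(-4))*(-2))*6 = -28*(-2)*6 = 56*6 = 336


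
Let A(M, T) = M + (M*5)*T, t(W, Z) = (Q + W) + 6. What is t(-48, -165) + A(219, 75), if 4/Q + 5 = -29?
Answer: 1399132/17 ≈ 82302.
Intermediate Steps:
Q = -2/17 (Q = 4/(-5 - 29) = 4/(-34) = 4*(-1/34) = -2/17 ≈ -0.11765)
t(W, Z) = 100/17 + W (t(W, Z) = (-2/17 + W) + 6 = 100/17 + W)
A(M, T) = M + 5*M*T (A(M, T) = M + (5*M)*T = M + 5*M*T)
t(-48, -165) + A(219, 75) = (100/17 - 48) + 219*(1 + 5*75) = -716/17 + 219*(1 + 375) = -716/17 + 219*376 = -716/17 + 82344 = 1399132/17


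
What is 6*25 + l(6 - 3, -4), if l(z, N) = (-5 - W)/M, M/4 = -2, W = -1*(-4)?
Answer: 1209/8 ≈ 151.13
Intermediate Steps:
W = 4
M = -8 (M = 4*(-2) = -8)
l(z, N) = 9/8 (l(z, N) = (-5 - 1*4)/(-8) = (-5 - 4)*(-⅛) = -9*(-⅛) = 9/8)
6*25 + l(6 - 3, -4) = 6*25 + 9/8 = 150 + 9/8 = 1209/8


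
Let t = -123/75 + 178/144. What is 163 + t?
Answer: 292673/1800 ≈ 162.60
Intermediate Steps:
t = -727/1800 (t = -123*1/75 + 178*(1/144) = -41/25 + 89/72 = -727/1800 ≈ -0.40389)
163 + t = 163 - 727/1800 = 292673/1800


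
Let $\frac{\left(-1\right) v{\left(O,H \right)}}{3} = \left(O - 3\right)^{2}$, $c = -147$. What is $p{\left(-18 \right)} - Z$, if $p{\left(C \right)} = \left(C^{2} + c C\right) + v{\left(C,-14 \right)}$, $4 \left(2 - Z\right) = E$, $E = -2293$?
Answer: $\frac{4287}{4} \approx 1071.8$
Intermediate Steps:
$Z = \frac{2301}{4}$ ($Z = 2 - - \frac{2293}{4} = 2 + \frac{2293}{4} = \frac{2301}{4} \approx 575.25$)
$v{\left(O,H \right)} = - 3 \left(-3 + O\right)^{2}$ ($v{\left(O,H \right)} = - 3 \left(O - 3\right)^{2} = - 3 \left(-3 + O\right)^{2}$)
$p{\left(C \right)} = C^{2} - 147 C - 3 \left(-3 + C\right)^{2}$ ($p{\left(C \right)} = \left(C^{2} - 147 C\right) - 3 \left(-3 + C\right)^{2} = C^{2} - 147 C - 3 \left(-3 + C\right)^{2}$)
$p{\left(-18 \right)} - Z = \left(-27 - -2322 - 2 \left(-18\right)^{2}\right) - \frac{2301}{4} = \left(-27 + 2322 - 648\right) - \frac{2301}{4} = 1647 - \frac{2301}{4} = \frac{4287}{4}$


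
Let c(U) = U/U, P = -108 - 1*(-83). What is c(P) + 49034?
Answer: 49035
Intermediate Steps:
P = -25 (P = -108 + 83 = -25)
c(U) = 1
c(P) + 49034 = 1 + 49034 = 49035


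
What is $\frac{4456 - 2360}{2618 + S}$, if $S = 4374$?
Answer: $\frac{131}{437} \approx 0.29977$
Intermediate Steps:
$\frac{4456 - 2360}{2618 + S} = \frac{4456 - 2360}{2618 + 4374} = \frac{2096}{6992} = 2096 \cdot \frac{1}{6992} = \frac{131}{437}$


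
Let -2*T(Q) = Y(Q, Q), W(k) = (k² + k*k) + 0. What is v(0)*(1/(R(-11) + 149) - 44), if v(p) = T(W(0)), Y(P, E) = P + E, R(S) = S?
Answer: 0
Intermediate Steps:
W(k) = 2*k² (W(k) = (k² + k²) + 0 = 2*k² + 0 = 2*k²)
Y(P, E) = E + P
T(Q) = -Q (T(Q) = -(Q + Q)/2 = -Q)
v(p) = 0 (v(p) = -2*0² = -2*0 = -1*0 = 0)
v(0)*(1/(R(-11) + 149) - 44) = 0*(1/(-11 + 149) - 44) = 0*(1/138 - 44) = 0*(-6071/138) = 0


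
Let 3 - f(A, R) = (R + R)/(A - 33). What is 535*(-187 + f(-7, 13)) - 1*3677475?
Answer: -15102269/4 ≈ -3.7756e+6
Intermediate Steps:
f(A, R) = 3 - 2*R/(-33 + A) (f(A, R) = 3 - (R + R)/(A - 33) = 3 - 2*R/(-33 + A))
535*(-187 + f(-7, 13)) - 1*3677475 = 535*(-187 + (-99 - 2*13 + 3*(-7))/(-33 - 7)) - 1*3677475 = 535*(-187 + (-99 - 26 - 21)/(-40)) - 3677475 = 535*(-187 - 1/40*(-146)) - 3677475 = 535*(-187 + 73/20) - 3677475 = 535*(-3667/20) - 3677475 = -392369/4 - 3677475 = -15102269/4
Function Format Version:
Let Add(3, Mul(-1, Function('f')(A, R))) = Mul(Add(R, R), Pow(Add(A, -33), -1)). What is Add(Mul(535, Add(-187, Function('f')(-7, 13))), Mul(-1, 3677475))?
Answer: Rational(-15102269, 4) ≈ -3.7756e+6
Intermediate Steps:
Function('f')(A, R) = Add(3, Mul(-2, R, Pow(Add(-33, A), -1))) (Function('f')(A, R) = Add(3, Mul(-1, Mul(Add(R, R), Pow(Add(A, -33), -1)))) = Add(3, Mul(-1, Mul(Mul(2, R), Pow(Add(-33, A), -1)))) = Add(3, Mul(-1, Mul(2, R, Pow(Add(-33, A), -1)))) = Add(3, Mul(-2, R, Pow(Add(-33, A), -1))))
Add(Mul(535, Add(-187, Function('f')(-7, 13))), Mul(-1, 3677475)) = Add(Mul(535, Add(-187, Mul(Pow(Add(-33, -7), -1), Add(-99, Mul(-2, 13), Mul(3, -7))))), Mul(-1, 3677475)) = Add(Mul(535, Add(-187, Mul(Pow(-40, -1), Add(-99, -26, -21)))), -3677475) = Add(Mul(535, Add(-187, Mul(Rational(-1, 40), -146))), -3677475) = Add(Mul(535, Add(-187, Rational(73, 20))), -3677475) = Add(Mul(535, Rational(-3667, 20)), -3677475) = Add(Rational(-392369, 4), -3677475) = Rational(-15102269, 4)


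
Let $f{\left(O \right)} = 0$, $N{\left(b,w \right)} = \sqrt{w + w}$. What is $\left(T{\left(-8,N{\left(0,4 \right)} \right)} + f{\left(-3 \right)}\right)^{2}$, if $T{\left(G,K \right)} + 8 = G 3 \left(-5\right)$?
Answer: $12544$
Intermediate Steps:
$N{\left(b,w \right)} = \sqrt{2} \sqrt{w}$ ($N{\left(b,w \right)} = \sqrt{2 w} = \sqrt{2} \sqrt{w}$)
$T{\left(G,K \right)} = -8 - 15 G$ ($T{\left(G,K \right)} = -8 + G 3 \left(-5\right) = -8 + 3 G \left(-5\right) = -8 - 15 G$)
$\left(T{\left(-8,N{\left(0,4 \right)} \right)} + f{\left(-3 \right)}\right)^{2} = \left(\left(-8 - -120\right) + 0\right)^{2} = \left(\left(-8 + 120\right) + 0\right)^{2} = \left(112 + 0\right)^{2} = 112^{2} = 12544$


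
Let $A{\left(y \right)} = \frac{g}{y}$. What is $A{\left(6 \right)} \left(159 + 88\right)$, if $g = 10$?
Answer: $\frac{1235}{3} \approx 411.67$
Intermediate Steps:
$A{\left(y \right)} = \frac{10}{y}$
$A{\left(6 \right)} \left(159 + 88\right) = \frac{10}{6} \left(159 + 88\right) = 10 \cdot \frac{1}{6} \cdot 247 = \frac{5}{3} \cdot 247 = \frac{1235}{3}$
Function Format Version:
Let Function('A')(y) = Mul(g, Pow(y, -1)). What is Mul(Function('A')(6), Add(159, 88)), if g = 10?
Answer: Rational(1235, 3) ≈ 411.67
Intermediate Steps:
Function('A')(y) = Mul(10, Pow(y, -1))
Mul(Function('A')(6), Add(159, 88)) = Mul(Mul(10, Pow(6, -1)), Add(159, 88)) = Mul(Mul(10, Rational(1, 6)), 247) = Mul(Rational(5, 3), 247) = Rational(1235, 3)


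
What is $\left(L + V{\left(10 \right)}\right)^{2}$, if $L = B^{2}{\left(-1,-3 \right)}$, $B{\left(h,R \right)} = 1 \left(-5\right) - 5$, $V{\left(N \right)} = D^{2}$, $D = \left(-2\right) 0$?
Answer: $10000$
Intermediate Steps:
$D = 0$
$V{\left(N \right)} = 0$ ($V{\left(N \right)} = 0^{2} = 0$)
$B{\left(h,R \right)} = -10$ ($B{\left(h,R \right)} = -5 - 5 = -10$)
$L = 100$ ($L = \left(-10\right)^{2} = 100$)
$\left(L + V{\left(10 \right)}\right)^{2} = \left(100 + 0\right)^{2} = 100^{2} = 10000$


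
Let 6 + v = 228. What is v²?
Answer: 49284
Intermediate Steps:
v = 222 (v = -6 + 228 = 222)
v² = 222² = 49284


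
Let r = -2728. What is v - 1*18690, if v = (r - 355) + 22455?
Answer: 682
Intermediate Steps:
v = 19372 (v = (-2728 - 355) + 22455 = -3083 + 22455 = 19372)
v - 1*18690 = 19372 - 1*18690 = 19372 - 18690 = 682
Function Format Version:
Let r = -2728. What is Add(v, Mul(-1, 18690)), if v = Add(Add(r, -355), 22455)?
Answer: 682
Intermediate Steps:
v = 19372 (v = Add(Add(-2728, -355), 22455) = Add(-3083, 22455) = 19372)
Add(v, Mul(-1, 18690)) = Add(19372, Mul(-1, 18690)) = Add(19372, -18690) = 682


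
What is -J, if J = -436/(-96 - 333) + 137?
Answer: -59209/429 ≈ -138.02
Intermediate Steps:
J = 59209/429 (J = -436/(-429) + 137 = -1/429*(-436) + 137 = 436/429 + 137 = 59209/429 ≈ 138.02)
-J = -1*59209/429 = -59209/429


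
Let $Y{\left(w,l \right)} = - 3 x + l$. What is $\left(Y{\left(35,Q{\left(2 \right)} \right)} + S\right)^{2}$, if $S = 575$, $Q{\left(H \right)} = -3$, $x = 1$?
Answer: $323761$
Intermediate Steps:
$Y{\left(w,l \right)} = -3 + l$ ($Y{\left(w,l \right)} = \left(-3\right) 1 + l = -3 + l$)
$\left(Y{\left(35,Q{\left(2 \right)} \right)} + S\right)^{2} = \left(\left(-3 - 3\right) + 575\right)^{2} = \left(-6 + 575\right)^{2} = 569^{2} = 323761$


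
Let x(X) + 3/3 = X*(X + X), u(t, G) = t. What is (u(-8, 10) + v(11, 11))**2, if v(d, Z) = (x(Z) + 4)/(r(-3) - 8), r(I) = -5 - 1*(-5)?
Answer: 95481/64 ≈ 1491.9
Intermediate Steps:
x(X) = -1 + 2*X**2 (x(X) = -1 + X*(X + X) = -1 + X*(2*X) = -1 + 2*X**2)
r(I) = 0 (r(I) = -5 + 5 = 0)
v(d, Z) = -3/8 - Z**2/4 (v(d, Z) = ((-1 + 2*Z**2) + 4)/(0 - 8) = (3 + 2*Z**2)/(-8) = (3 + 2*Z**2)*(-1/8) = -3/8 - Z**2/4)
(u(-8, 10) + v(11, 11))**2 = (-8 + (-3/8 - 1/4*11**2))**2 = (-8 + (-3/8 - 1/4*121))**2 = (-8 + (-3/8 - 121/4))**2 = (-8 - 245/8)**2 = (-309/8)**2 = 95481/64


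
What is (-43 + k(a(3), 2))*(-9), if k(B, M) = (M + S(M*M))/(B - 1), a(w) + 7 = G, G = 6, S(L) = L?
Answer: 414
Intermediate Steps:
a(w) = -1 (a(w) = -7 + 6 = -1)
k(B, M) = (M + M**2)/(-1 + B) (k(B, M) = (M + M*M)/(B - 1) = (M + M**2)/(-1 + B))
(-43 + k(a(3), 2))*(-9) = (-43 + 2*(1 + 2)/(-1 - 1))*(-9) = (-43 + 2*3/(-2))*(-9) = (-43 + 2*(-1/2)*3)*(-9) = (-43 - 3)*(-9) = -46*(-9) = 414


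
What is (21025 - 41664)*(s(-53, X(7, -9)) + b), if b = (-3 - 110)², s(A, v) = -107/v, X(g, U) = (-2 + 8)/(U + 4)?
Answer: -1592278211/6 ≈ -2.6538e+8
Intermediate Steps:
X(g, U) = 6/(4 + U)
b = 12769 (b = (-113)² = 12769)
(21025 - 41664)*(s(-53, X(7, -9)) + b) = (21025 - 41664)*(-107/(6/(4 - 9)) + 12769) = -20639*(-107/(6/(-5)) + 12769) = -20639*(-107/(6*(-⅕)) + 12769) = -20639*(-107/(-6/5) + 12769) = -20639*(-107*(-⅚) + 12769) = -20639*(535/6 + 12769) = -20639*77149/6 = -1592278211/6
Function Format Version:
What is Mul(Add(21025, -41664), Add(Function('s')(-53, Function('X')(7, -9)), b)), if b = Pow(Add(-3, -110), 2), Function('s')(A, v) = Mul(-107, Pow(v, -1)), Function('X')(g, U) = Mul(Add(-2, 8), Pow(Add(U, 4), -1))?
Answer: Rational(-1592278211, 6) ≈ -2.6538e+8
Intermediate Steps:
Function('X')(g, U) = Mul(6, Pow(Add(4, U), -1))
b = 12769 (b = Pow(-113, 2) = 12769)
Mul(Add(21025, -41664), Add(Function('s')(-53, Function('X')(7, -9)), b)) = Mul(Add(21025, -41664), Add(Mul(-107, Pow(Mul(6, Pow(Add(4, -9), -1)), -1)), 12769)) = Mul(-20639, Add(Mul(-107, Pow(Mul(6, Pow(-5, -1)), -1)), 12769)) = Mul(-20639, Add(Mul(-107, Pow(Mul(6, Rational(-1, 5)), -1)), 12769)) = Mul(-20639, Add(Mul(-107, Pow(Rational(-6, 5), -1)), 12769)) = Mul(-20639, Add(Mul(-107, Rational(-5, 6)), 12769)) = Mul(-20639, Add(Rational(535, 6), 12769)) = Mul(-20639, Rational(77149, 6)) = Rational(-1592278211, 6)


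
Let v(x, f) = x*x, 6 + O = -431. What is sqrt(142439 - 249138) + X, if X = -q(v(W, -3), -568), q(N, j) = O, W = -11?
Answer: 437 + I*sqrt(106699) ≈ 437.0 + 326.65*I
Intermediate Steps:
O = -437 (O = -6 - 431 = -437)
v(x, f) = x**2
q(N, j) = -437
X = 437 (X = -1*(-437) = 437)
sqrt(142439 - 249138) + X = sqrt(142439 - 249138) + 437 = sqrt(-106699) + 437 = I*sqrt(106699) + 437 = 437 + I*sqrt(106699)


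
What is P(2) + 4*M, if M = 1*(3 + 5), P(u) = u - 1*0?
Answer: 34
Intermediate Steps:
P(u) = u (P(u) = u + 0 = u)
M = 8 (M = 1*8 = 8)
P(2) + 4*M = 2 + 4*8 = 2 + 32 = 34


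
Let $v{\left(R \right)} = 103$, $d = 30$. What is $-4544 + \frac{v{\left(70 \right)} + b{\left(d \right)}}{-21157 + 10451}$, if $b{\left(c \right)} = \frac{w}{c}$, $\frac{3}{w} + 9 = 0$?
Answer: $- \frac{4378335029}{963540} \approx -4544.0$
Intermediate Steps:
$w = - \frac{1}{3}$ ($w = \frac{3}{-9 + 0} = \frac{3}{-9} = 3 \left(- \frac{1}{9}\right) = - \frac{1}{3} \approx -0.33333$)
$b{\left(c \right)} = - \frac{1}{3 c}$
$-4544 + \frac{v{\left(70 \right)} + b{\left(d \right)}}{-21157 + 10451} = -4544 + \frac{103 - \frac{1}{3 \cdot 30}}{-21157 + 10451} = -4544 + \frac{103 - \frac{1}{90}}{-10706} = -4544 + \left(103 - \frac{1}{90}\right) \left(- \frac{1}{10706}\right) = -4544 + \frac{9269}{90} \left(- \frac{1}{10706}\right) = -4544 - \frac{9269}{963540} = - \frac{4378335029}{963540}$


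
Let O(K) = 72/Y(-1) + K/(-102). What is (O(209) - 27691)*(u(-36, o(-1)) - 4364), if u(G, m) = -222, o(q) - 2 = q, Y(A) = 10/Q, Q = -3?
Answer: 32410342003/255 ≈ 1.2710e+8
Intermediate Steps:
Y(A) = -10/3 (Y(A) = 10/(-3) = 10*(-⅓) = -10/3)
o(q) = 2 + q
O(K) = -108/5 - K/102 (O(K) = 72/(-10/3) + K/(-102) = 72*(-3/10) + K*(-1/102) = -108/5 - K/102)
(O(209) - 27691)*(u(-36, o(-1)) - 4364) = ((-108/5 - 1/102*209) - 27691)*(-222 - 4364) = ((-108/5 - 209/102) - 27691)*(-4586) = (-12061/510 - 27691)*(-4586) = -14134471/510*(-4586) = 32410342003/255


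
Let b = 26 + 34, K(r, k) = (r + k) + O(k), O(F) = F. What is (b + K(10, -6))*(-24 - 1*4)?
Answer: -1624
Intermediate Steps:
K(r, k) = r + 2*k (K(r, k) = (r + k) + k = (k + r) + k = r + 2*k)
b = 60
(b + K(10, -6))*(-24 - 1*4) = (60 + (10 + 2*(-6)))*(-24 - 1*4) = (60 + (10 - 12))*(-24 - 4) = (60 - 2)*(-28) = 58*(-28) = -1624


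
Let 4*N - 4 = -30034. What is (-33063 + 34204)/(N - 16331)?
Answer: -326/6811 ≈ -0.047864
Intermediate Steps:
N = -15015/2 (N = 1 + (¼)*(-30034) = 1 - 15017/2 = -15015/2 ≈ -7507.5)
(-33063 + 34204)/(N - 16331) = (-33063 + 34204)/(-15015/2 - 16331) = 1141/(-47677/2) = 1141*(-2/47677) = -326/6811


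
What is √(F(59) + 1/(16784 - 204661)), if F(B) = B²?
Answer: 2*√30717881797043/187877 ≈ 59.000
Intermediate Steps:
√(F(59) + 1/(16784 - 204661)) = √(59² + 1/(16784 - 204661)) = √(3481 + 1/(-187877)) = √(3481 - 1/187877) = √(653999836/187877) = 2*√30717881797043/187877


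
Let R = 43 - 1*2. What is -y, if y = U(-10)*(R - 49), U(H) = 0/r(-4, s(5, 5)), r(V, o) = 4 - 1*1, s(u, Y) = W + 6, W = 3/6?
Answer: 0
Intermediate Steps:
W = ½ (W = 3*(⅙) = ½ ≈ 0.50000)
s(u, Y) = 13/2 (s(u, Y) = ½ + 6 = 13/2)
R = 41 (R = 43 - 2 = 41)
r(V, o) = 3 (r(V, o) = 4 - 1 = 3)
U(H) = 0 (U(H) = 0/3 = 0*(⅓) = 0)
y = 0 (y = 0*(41 - 49) = 0*(-8) = 0)
-y = -1*0 = 0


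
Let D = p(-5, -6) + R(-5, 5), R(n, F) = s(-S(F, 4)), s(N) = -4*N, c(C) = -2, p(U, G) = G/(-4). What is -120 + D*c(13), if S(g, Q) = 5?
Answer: -163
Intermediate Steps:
p(U, G) = -G/4 (p(U, G) = G*(-¼) = -G/4)
R(n, F) = 20 (R(n, F) = -(-4)*5 = -4*(-5) = 20)
D = 43/2 (D = -¼*(-6) + 20 = 3/2 + 20 = 43/2 ≈ 21.500)
-120 + D*c(13) = -120 + (43/2)*(-2) = -120 - 43 = -163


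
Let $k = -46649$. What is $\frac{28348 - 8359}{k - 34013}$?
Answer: $- \frac{19989}{80662} \approx -0.24781$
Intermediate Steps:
$\frac{28348 - 8359}{k - 34013} = \frac{28348 - 8359}{-46649 - 34013} = \frac{19989}{-80662} = 19989 \left(- \frac{1}{80662}\right) = - \frac{19989}{80662}$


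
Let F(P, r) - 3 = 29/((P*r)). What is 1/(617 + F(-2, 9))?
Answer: 18/11131 ≈ 0.0016171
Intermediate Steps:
F(P, r) = 3 + 29/(P*r) (F(P, r) = 3 + 29/((P*r)) = 3 + 29*(1/(P*r)) = 3 + 29/(P*r))
1/(617 + F(-2, 9)) = 1/(617 + (3 + 29/(-2*9))) = 1/(617 + (3 + 29*(-1/2)*(1/9))) = 1/(617 + (3 - 29/18)) = 1/(617 + 25/18) = 1/(11131/18) = 18/11131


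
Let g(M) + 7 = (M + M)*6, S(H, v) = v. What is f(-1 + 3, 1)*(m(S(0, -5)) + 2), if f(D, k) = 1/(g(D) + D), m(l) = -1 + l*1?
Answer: -4/19 ≈ -0.21053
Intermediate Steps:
g(M) = -7 + 12*M (g(M) = -7 + (M + M)*6 = -7 + (2*M)*6 = -7 + 12*M)
m(l) = -1 + l
f(D, k) = 1/(-7 + 13*D) (f(D, k) = 1/((-7 + 12*D) + D) = 1/(-7 + 13*D))
f(-1 + 3, 1)*(m(S(0, -5)) + 2) = ((-1 - 5) + 2)/(-7 + 13*(-1 + 3)) = (-6 + 2)/(-7 + 13*2) = -4/(-7 + 26) = -4/19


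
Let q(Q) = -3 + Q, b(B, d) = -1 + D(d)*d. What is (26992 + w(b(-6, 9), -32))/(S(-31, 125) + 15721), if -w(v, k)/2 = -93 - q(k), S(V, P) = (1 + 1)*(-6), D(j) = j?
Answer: 27108/15709 ≈ 1.7256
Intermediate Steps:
S(V, P) = -12 (S(V, P) = 2*(-6) = -12)
b(B, d) = -1 + d² (b(B, d) = -1 + d*d = -1 + d²)
w(v, k) = 180 + 2*k (w(v, k) = -2*(-93 - (-3 + k)) = -2*(-93 + (3 - k)) = -2*(-90 - k) = 180 + 2*k)
(26992 + w(b(-6, 9), -32))/(S(-31, 125) + 15721) = (26992 + (180 + 2*(-32)))/(-12 + 15721) = (26992 + (180 - 64))/15709 = (26992 + 116)*(1/15709) = 27108*(1/15709) = 27108/15709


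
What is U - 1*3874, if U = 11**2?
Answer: -3753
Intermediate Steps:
U = 121
U - 1*3874 = 121 - 1*3874 = 121 - 3874 = -3753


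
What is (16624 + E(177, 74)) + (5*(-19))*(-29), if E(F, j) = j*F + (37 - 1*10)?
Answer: 32504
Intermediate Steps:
E(F, j) = 27 + F*j (E(F, j) = F*j + (37 - 10) = F*j + 27 = 27 + F*j)
(16624 + E(177, 74)) + (5*(-19))*(-29) = (16624 + (27 + 177*74)) + (5*(-19))*(-29) = (16624 + (27 + 13098)) - 95*(-29) = (16624 + 13125) + 2755 = 29749 + 2755 = 32504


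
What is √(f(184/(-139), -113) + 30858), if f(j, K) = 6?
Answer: 4*√1929 ≈ 175.68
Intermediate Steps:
√(f(184/(-139), -113) + 30858) = √(6 + 30858) = √30864 = 4*√1929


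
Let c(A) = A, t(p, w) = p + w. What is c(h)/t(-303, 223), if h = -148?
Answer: 37/20 ≈ 1.8500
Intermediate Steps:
c(h)/t(-303, 223) = -148/(-303 + 223) = -148/(-80) = -148*(-1/80) = 37/20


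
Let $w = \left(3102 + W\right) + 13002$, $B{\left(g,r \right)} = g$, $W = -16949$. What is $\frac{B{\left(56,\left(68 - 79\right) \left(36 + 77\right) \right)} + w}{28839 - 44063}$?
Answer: $\frac{789}{15224} \approx 0.051826$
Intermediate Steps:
$w = -845$ ($w = \left(3102 - 16949\right) + 13002 = -13847 + 13002 = -845$)
$\frac{B{\left(56,\left(68 - 79\right) \left(36 + 77\right) \right)} + w}{28839 - 44063} = \frac{56 - 845}{28839 - 44063} = - \frac{789}{-15224} = \left(-789\right) \left(- \frac{1}{15224}\right) = \frac{789}{15224}$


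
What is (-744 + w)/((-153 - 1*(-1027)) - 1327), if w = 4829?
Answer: -4085/453 ≈ -9.0177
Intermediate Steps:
(-744 + w)/((-153 - 1*(-1027)) - 1327) = (-744 + 4829)/((-153 - 1*(-1027)) - 1327) = 4085/((-153 + 1027) - 1327) = 4085/(874 - 1327) = 4085/(-453) = 4085*(-1/453) = -4085/453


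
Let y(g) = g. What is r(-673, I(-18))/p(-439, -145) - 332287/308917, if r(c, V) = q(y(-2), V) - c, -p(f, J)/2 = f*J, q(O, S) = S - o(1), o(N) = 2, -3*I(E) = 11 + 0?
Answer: -63764412872/58992334905 ≈ -1.0809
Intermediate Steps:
I(E) = -11/3 (I(E) = -(11 + 0)/3 = -⅓*11 = -11/3)
q(O, S) = -2 + S (q(O, S) = S - 1*2 = S - 2 = -2 + S)
p(f, J) = -2*J*f (p(f, J) = -2*f*J = -2*J*f)
r(c, V) = -2 + V - c (r(c, V) = (-2 + V) - c = -2 + V - c)
r(-673, I(-18))/p(-439, -145) - 332287/308917 = (-2 - 11/3 - 1*(-673))/((-2*(-145)*(-439))) - 332287/308917 = (-2 - 11/3 + 673)/(-127310) - 332287*1/308917 = (2002/3)*(-1/127310) - 332287/308917 = -1001/190965 - 332287/308917 = -63764412872/58992334905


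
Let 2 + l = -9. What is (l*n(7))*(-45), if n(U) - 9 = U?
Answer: 7920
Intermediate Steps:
l = -11 (l = -2 - 9 = -11)
n(U) = 9 + U
(l*n(7))*(-45) = -11*(9 + 7)*(-45) = -11*16*(-45) = -176*(-45) = 7920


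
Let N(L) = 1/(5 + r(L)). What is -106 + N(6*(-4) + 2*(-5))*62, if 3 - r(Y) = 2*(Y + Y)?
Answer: -7601/72 ≈ -105.57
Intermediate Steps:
r(Y) = 3 - 4*Y (r(Y) = 3 - 2*(Y + Y) = 3 - 2*2*Y = 3 - 4*Y)
N(L) = 1/(8 - 4*L) (N(L) = 1/(5 + (3 - 4*L)) = 1/(8 - 4*L))
-106 + N(6*(-4) + 2*(-5))*62 = -106 - 1/(-8 + 4*(6*(-4) + 2*(-5)))*62 = -106 - 1/(-8 + 4*(-24 - 10))*62 = -106 - 1/(-8 + 4*(-34))*62 = -106 - 1/(-8 - 136)*62 = -106 - 1/(-144)*62 = -106 - 1*(-1/144)*62 = -106 + (1/144)*62 = -106 + 31/72 = -7601/72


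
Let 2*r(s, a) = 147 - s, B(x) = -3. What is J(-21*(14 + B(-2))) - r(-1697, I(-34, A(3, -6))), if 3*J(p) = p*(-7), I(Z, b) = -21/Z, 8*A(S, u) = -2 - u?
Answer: -383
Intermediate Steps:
A(S, u) = -¼ - u/8 (A(S, u) = (-2 - u)/8 = -¼ - u/8)
J(p) = -7*p/3 (J(p) = (p*(-7))/3 = (-7*p)/3 = -7*p/3)
r(s, a) = 147/2 - s/2 (r(s, a) = (147 - s)/2 = 147/2 - s/2)
J(-21*(14 + B(-2))) - r(-1697, I(-34, A(3, -6))) = -(-49)*(14 - 3) - (147/2 - ½*(-1697)) = -(-49)*11 - (147/2 + 1697/2) = -7/3*(-231) - 1*922 = 539 - 922 = -383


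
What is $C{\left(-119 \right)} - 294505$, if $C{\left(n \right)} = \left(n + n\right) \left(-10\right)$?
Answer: $-292125$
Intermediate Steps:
$C{\left(n \right)} = - 20 n$ ($C{\left(n \right)} = 2 n \left(-10\right) = - 20 n$)
$C{\left(-119 \right)} - 294505 = \left(-20\right) \left(-119\right) - 294505 = 2380 - 294505 = -292125$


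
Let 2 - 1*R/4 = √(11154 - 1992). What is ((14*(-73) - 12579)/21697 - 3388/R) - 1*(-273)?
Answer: 27078802079/99350563 + 2541*√1018/9158 ≈ 281.41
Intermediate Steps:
R = 8 - 12*√1018 (R = 8 - 4*√(11154 - 1992) = 8 - 12*√1018 ≈ -374.87)
((14*(-73) - 12579)/21697 - 3388/R) - 1*(-273) = ((14*(-73) - 12579)/21697 - 3388/(8 - 12*√1018)) - 1*(-273) = ((-1022 - 12579)*(1/21697) - 3388/(8 - 12*√1018)) + 273 = (-13601*1/21697 - 3388/(8 - 12*√1018)) + 273 = (-13601/21697 - 3388/(8 - 12*√1018)) + 273 = 5909680/21697 - 3388/(8 - 12*√1018)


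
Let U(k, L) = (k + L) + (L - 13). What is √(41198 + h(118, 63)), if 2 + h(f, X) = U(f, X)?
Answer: 3*√4603 ≈ 203.54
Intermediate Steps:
U(k, L) = -13 + k + 2*L (U(k, L) = (L + k) + (-13 + L) = -13 + k + 2*L)
h(f, X) = -15 + f + 2*X (h(f, X) = -2 + (-13 + f + 2*X) = -15 + f + 2*X)
√(41198 + h(118, 63)) = √(41198 + (-15 + 118 + 2*63)) = √(41198 + (-15 + 118 + 126)) = √(41198 + 229) = √41427 = 3*√4603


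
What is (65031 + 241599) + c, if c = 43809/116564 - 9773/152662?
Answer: 2728226851109713/8897446684 ≈ 3.0663e+5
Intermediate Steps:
c = 2774394793/8897446684 (c = 43809*(1/116564) - 9773*1/152662 = 43809/116564 - 9773/152662 = 2774394793/8897446684 ≈ 0.31182)
(65031 + 241599) + c = (65031 + 241599) + 2774394793/8897446684 = 306630 + 2774394793/8897446684 = 2728226851109713/8897446684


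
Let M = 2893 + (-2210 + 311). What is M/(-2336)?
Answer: -497/1168 ≈ -0.42551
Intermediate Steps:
M = 994 (M = 2893 - 1899 = 994)
M/(-2336) = 994/(-2336) = 994*(-1/2336) = -497/1168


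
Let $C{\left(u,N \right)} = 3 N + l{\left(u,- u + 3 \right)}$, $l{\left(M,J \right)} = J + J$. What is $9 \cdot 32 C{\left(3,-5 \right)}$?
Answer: $-4320$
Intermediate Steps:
$l{\left(M,J \right)} = 2 J$
$C{\left(u,N \right)} = 6 - 2 u + 3 N$ ($C{\left(u,N \right)} = 3 N + 2 \left(- u + 3\right) = 3 N + 2 \left(3 - u\right) = 3 N - \left(-6 + 2 u\right) = 6 - 2 u + 3 N$)
$9 \cdot 32 C{\left(3,-5 \right)} = 9 \cdot 32 \left(6 - 6 + 3 \left(-5\right)\right) = 288 \left(6 - 6 - 15\right) = 288 \left(-15\right) = -4320$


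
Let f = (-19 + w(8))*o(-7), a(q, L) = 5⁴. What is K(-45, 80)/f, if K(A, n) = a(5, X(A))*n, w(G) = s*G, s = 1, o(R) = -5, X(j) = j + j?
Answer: 10000/11 ≈ 909.09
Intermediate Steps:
X(j) = 2*j
a(q, L) = 625
w(G) = G (w(G) = 1*G = G)
K(A, n) = 625*n
f = 55 (f = (-19 + 8)*(-5) = -11*(-5) = 55)
K(-45, 80)/f = (625*80)/55 = 50000*(1/55) = 10000/11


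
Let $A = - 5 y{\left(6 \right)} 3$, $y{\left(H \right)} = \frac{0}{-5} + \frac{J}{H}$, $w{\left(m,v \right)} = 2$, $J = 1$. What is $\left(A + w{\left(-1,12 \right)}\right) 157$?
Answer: $- \frac{157}{2} \approx -78.5$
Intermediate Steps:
$y{\left(H \right)} = \frac{1}{H}$ ($y{\left(H \right)} = \frac{0}{-5} + 1 \frac{1}{H} = 0 \left(- \frac{1}{5}\right) + \frac{1}{H} = 0 + \frac{1}{H} = \frac{1}{H}$)
$A = - \frac{5}{2}$ ($A = - \frac{5}{6} \cdot 3 = \left(-5\right) \frac{1}{6} \cdot 3 = \left(- \frac{5}{6}\right) 3 = - \frac{5}{2} \approx -2.5$)
$\left(A + w{\left(-1,12 \right)}\right) 157 = \left(- \frac{5}{2} + 2\right) 157 = \left(- \frac{1}{2}\right) 157 = - \frac{157}{2}$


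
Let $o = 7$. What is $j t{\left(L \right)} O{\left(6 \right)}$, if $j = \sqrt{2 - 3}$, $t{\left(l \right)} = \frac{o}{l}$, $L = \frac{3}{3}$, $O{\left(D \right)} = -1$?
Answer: $- 7 i \approx - 7.0 i$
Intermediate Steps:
$L = 1$ ($L = 3 \cdot \frac{1}{3} = 1$)
$t{\left(l \right)} = \frac{7}{l}$
$j = i$ ($j = \sqrt{-1} = i \approx 1.0 i$)
$j t{\left(L \right)} O{\left(6 \right)} = i \frac{7}{1} \left(-1\right) = i 7 \cdot 1 \left(-1\right) = i 7 \left(-1\right) = 7 i \left(-1\right) = - 7 i$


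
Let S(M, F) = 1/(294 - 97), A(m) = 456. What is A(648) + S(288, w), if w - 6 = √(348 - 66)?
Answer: 89833/197 ≈ 456.00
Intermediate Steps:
w = 6 + √282 (w = 6 + √(348 - 66) = 6 + √282 ≈ 22.793)
S(M, F) = 1/197
A(648) + S(288, w) = 456 + 1/197 = 89833/197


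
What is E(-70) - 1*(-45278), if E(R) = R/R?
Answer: 45279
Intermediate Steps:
E(R) = 1
E(-70) - 1*(-45278) = 1 - 1*(-45278) = 1 + 45278 = 45279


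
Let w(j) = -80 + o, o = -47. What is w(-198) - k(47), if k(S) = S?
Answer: -174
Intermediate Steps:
w(j) = -127 (w(j) = -80 - 47 = -127)
w(-198) - k(47) = -127 - 1*47 = -127 - 47 = -174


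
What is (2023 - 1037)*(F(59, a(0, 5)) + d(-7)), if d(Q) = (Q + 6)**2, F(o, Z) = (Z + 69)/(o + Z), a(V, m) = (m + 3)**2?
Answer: 252416/123 ≈ 2052.2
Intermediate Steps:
a(V, m) = (3 + m)**2
F(o, Z) = (69 + Z)/(Z + o)
d(Q) = (6 + Q)**2
(2023 - 1037)*(F(59, a(0, 5)) + d(-7)) = (2023 - 1037)*((69 + (3 + 5)**2)/((3 + 5)**2 + 59) + (6 - 7)**2) = 986*((69 + 8**2)/(8**2 + 59) + (-1)**2) = 986*((69 + 64)/(64 + 59) + 1) = 986*(133/123 + 1) = 986*(256/123) = 252416/123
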